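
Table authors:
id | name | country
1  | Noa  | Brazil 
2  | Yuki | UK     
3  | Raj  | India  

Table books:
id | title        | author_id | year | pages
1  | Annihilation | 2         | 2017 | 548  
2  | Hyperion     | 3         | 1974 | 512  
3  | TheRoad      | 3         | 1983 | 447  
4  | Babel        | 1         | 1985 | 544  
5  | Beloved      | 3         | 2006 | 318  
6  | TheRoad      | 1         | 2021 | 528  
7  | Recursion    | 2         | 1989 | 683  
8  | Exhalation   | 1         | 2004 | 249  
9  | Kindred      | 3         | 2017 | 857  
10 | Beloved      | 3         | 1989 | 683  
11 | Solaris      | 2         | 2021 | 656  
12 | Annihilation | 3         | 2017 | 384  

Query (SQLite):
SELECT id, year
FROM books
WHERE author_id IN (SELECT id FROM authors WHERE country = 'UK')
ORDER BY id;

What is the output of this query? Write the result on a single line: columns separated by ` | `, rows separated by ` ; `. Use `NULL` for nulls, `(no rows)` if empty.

1 | 2017 ; 7 | 1989 ; 11 | 2021

Inner query: authors.id where country = 'UK'.
Outer: keep books rows whose author_id is in that set.
Inner query → {2}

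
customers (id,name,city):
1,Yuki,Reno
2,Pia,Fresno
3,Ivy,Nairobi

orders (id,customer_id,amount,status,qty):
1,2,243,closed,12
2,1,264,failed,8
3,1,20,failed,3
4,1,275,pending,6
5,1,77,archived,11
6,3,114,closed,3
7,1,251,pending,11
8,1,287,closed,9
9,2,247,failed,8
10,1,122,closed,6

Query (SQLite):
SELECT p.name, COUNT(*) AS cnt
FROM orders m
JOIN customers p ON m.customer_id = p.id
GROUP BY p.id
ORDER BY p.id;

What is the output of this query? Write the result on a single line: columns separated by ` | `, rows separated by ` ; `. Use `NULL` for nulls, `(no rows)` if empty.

Yuki | 7 ; Pia | 2 ; Ivy | 1

Join each orders row to its customers via customer_id.
Group joined rows by customers.id; compute COUNT(*) per group.
  1: ids {2, 3, 4, 5, 7, 8, 10} → COUNT(*)=7
  2: ids {1, 9} → COUNT(*)=2
  3: ids {6} → COUNT(*)=1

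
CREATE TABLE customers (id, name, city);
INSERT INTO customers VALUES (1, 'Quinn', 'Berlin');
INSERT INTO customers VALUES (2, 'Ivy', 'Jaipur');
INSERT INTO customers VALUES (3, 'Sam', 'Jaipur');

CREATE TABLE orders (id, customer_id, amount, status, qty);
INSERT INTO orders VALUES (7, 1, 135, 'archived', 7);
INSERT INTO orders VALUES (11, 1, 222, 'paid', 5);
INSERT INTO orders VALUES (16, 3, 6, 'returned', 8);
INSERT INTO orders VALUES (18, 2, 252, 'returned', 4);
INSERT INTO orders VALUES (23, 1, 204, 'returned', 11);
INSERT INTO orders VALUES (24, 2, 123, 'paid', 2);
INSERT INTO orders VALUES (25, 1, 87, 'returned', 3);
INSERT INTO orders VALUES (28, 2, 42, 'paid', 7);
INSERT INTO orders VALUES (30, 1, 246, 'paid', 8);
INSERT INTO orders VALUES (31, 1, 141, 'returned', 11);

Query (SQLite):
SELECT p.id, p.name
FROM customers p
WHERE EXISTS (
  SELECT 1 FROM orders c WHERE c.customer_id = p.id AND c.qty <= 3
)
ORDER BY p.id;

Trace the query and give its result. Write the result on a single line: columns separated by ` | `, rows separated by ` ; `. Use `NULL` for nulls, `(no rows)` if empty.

1 | Quinn ; 2 | Ivy

For each customers row, check whether any orders with matching customer_id has qty <= 3.
Keep rows where that is true.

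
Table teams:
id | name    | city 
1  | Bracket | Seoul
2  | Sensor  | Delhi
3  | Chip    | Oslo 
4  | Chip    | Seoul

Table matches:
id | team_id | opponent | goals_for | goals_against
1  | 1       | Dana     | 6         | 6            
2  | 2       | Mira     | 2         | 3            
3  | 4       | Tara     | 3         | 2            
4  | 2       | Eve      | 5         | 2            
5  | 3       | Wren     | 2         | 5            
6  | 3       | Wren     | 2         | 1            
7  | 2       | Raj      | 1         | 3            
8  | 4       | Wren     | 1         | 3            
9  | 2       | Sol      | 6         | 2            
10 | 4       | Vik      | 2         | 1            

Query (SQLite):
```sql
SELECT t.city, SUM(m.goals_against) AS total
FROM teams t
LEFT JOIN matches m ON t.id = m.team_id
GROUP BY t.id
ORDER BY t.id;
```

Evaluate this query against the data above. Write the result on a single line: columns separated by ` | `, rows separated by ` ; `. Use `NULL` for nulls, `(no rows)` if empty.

LEFT JOIN keeps every teams row; unmatched ones get NULL for matches columns.
Group by teams.id and compute SUM(m.goals_against). SUM over an all-NULL group is NULL.
  1: ids {1} → SUM(m.goals_against)=6
  2: ids {2, 4, 7, 9} → SUM(m.goals_against)=10
  3: ids {5, 6} → SUM(m.goals_against)=6
  4: ids {3, 8, 10} → SUM(m.goals_against)=6

Seoul | 6 ; Delhi | 10 ; Oslo | 6 ; Seoul | 6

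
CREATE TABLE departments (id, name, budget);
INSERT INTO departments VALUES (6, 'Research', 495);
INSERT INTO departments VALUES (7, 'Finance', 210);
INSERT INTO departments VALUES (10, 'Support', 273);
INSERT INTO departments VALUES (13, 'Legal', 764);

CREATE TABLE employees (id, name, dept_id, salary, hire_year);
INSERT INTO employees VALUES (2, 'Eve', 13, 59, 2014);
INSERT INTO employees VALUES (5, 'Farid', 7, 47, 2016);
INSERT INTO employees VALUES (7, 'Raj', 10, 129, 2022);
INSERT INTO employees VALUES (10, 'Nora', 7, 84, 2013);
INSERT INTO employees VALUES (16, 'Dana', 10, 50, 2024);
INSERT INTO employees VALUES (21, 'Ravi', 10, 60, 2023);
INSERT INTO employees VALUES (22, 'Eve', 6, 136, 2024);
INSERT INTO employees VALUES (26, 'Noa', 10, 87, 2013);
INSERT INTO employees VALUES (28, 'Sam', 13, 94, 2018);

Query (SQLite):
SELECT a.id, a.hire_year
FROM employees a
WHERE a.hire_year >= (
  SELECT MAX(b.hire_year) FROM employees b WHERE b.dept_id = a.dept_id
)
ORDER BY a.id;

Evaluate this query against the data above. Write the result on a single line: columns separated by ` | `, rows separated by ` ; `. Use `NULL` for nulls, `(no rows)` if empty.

5 | 2016 ; 16 | 2024 ; 22 | 2024 ; 28 | 2018

For each employees row a, compute MAX(hire_year) over rows sharing a.dept_id.
Keep row a if a.hire_year >= that per-group MAX.
  dept_id=6: MAX(hire_year) = 2024
  dept_id=7: MAX(hire_year) = 2016
  dept_id=10: MAX(hire_year) = 2024
  dept_id=13: MAX(hire_year) = 2018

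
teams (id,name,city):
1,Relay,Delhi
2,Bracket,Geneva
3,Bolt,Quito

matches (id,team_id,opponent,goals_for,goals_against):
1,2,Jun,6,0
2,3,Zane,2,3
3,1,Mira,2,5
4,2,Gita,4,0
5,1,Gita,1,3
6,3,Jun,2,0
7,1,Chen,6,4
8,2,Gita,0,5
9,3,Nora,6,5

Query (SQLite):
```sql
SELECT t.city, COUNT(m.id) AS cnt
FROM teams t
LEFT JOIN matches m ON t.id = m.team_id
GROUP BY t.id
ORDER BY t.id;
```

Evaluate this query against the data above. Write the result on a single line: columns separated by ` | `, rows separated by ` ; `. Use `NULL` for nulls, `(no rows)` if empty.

LEFT JOIN keeps every teams row; unmatched ones get NULL for matches columns.
Group by teams.id and compute COUNT(m.id). COUNT(col) of an all-NULL group is 0.
  1: ids {3, 5, 7} → COUNT(m.id)=3
  2: ids {1, 4, 8} → COUNT(m.id)=3
  3: ids {2, 6, 9} → COUNT(m.id)=3

Delhi | 3 ; Geneva | 3 ; Quito | 3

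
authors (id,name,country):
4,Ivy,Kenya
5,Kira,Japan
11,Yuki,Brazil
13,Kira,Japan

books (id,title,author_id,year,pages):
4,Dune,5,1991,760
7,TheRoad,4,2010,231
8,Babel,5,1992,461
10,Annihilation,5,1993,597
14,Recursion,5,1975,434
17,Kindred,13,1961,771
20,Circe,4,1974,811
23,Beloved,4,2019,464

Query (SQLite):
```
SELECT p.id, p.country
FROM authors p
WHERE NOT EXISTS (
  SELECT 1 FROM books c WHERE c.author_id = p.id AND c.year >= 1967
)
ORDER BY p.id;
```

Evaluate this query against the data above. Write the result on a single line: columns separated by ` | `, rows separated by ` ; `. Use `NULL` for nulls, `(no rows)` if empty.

11 | Brazil ; 13 | Japan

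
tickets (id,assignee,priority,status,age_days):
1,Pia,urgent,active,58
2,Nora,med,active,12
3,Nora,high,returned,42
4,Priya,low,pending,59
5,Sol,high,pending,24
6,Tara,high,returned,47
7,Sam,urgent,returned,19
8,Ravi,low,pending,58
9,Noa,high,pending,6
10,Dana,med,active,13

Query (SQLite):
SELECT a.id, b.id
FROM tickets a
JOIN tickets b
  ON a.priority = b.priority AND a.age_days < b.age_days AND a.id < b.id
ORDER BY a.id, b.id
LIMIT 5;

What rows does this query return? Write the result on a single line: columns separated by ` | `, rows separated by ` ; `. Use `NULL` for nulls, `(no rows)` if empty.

2 | 10 ; 3 | 6 ; 5 | 6

Pairs (a,b) with same priority, a.age_days < b.age_days, a.id < b.id.
priority groups: high:{3,5,6,9} low:{4,8} med:{2,10} urgent:{1,7}
Ordered by (a.id, b.id); first 5.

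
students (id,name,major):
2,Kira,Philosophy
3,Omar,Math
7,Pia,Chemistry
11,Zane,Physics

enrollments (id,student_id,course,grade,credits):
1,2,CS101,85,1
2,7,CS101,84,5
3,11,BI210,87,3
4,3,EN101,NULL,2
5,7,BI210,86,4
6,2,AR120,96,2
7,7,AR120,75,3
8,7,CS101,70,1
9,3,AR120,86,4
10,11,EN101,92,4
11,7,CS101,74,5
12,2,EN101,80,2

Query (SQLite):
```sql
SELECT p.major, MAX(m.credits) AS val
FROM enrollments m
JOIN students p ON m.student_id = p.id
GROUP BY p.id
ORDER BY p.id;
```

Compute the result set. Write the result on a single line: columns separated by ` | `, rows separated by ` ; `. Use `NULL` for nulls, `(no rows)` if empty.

Join each enrollments row to its students via student_id.
Group joined rows by students.id; compute MAX(m.credits) per group.
  2: ids {1, 6, 12} → MAX(m.credits)=2
  3: ids {4, 9} → MAX(m.credits)=4
  7: ids {2, 5, 7, 8, 11} → MAX(m.credits)=5
  11: ids {3, 10} → MAX(m.credits)=4

Philosophy | 2 ; Math | 4 ; Chemistry | 5 ; Physics | 4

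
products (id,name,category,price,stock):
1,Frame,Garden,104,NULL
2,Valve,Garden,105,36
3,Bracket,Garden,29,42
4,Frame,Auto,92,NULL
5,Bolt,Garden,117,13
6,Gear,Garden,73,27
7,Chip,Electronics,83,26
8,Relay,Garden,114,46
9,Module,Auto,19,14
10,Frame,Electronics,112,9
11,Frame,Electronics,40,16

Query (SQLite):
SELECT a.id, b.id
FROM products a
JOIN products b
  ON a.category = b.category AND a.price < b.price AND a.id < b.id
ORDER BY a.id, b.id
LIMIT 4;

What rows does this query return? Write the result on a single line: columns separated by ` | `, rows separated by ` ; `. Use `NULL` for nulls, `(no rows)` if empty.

1 | 2 ; 1 | 5 ; 1 | 8 ; 2 | 5

Pairs (a,b) with same category, a.price < b.price, a.id < b.id.
category groups: Auto:{4,9} Electronics:{7,10,11} Garden:{1,2,3,5,6,8}
Ordered by (a.id, b.id); first 4.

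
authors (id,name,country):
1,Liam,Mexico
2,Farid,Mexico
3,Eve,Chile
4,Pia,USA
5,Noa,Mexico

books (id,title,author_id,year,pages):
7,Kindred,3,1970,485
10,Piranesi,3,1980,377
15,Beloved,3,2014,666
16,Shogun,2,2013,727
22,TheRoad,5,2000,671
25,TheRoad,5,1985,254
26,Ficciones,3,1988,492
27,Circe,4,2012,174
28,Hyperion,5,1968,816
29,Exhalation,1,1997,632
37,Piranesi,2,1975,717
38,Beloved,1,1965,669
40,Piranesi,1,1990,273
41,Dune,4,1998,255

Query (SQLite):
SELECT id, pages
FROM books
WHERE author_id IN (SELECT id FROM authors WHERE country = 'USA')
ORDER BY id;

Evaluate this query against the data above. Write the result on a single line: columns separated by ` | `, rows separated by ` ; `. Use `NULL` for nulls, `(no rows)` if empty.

27 | 174 ; 41 | 255

Inner query: authors.id where country = 'USA'.
Outer: keep books rows whose author_id is in that set.
Inner query → {4}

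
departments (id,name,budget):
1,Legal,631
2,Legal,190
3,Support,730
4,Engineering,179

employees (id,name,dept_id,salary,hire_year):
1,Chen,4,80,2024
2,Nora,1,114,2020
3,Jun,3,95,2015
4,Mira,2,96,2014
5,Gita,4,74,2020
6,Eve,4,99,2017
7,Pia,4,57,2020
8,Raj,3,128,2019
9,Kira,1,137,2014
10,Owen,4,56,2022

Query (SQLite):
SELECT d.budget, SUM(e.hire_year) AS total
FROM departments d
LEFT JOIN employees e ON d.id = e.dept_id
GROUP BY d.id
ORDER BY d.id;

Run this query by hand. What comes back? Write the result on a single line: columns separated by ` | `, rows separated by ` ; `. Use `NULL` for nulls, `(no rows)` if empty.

631 | 4034 ; 190 | 2014 ; 730 | 4034 ; 179 | 10103

LEFT JOIN keeps every departments row; unmatched ones get NULL for employees columns.
Group by departments.id and compute SUM(e.hire_year). SUM over an all-NULL group is NULL.
  1: ids {2, 9} → SUM(e.hire_year)=4034
  2: ids {4} → SUM(e.hire_year)=2014
  3: ids {3, 8} → SUM(e.hire_year)=4034
  4: ids {1, 5, 6, 7, 10} → SUM(e.hire_year)=10103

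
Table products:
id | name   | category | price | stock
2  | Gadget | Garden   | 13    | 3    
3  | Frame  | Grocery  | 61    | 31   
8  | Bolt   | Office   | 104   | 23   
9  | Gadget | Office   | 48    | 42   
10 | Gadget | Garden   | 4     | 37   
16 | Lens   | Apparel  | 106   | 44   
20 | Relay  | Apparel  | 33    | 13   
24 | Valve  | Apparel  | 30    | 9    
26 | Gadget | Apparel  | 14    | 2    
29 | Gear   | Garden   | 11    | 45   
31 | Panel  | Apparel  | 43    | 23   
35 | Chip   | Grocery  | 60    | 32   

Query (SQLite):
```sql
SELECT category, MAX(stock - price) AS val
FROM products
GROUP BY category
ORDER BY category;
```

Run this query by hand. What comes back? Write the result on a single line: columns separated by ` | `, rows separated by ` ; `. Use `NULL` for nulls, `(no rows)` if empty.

For each row compute stock - price.
Group by category; take MAX of the expression per group.
  Apparel: ids {16, 20, 24, 26, 31} → MAX(stock - price)=-12
  Garden: ids {2, 10, 29} → MAX(stock - price)=34
  Grocery: ids {3, 35} → MAX(stock - price)=-28
  Office: ids {8, 9} → MAX(stock - price)=-6

Apparel | -12 ; Garden | 34 ; Grocery | -28 ; Office | -6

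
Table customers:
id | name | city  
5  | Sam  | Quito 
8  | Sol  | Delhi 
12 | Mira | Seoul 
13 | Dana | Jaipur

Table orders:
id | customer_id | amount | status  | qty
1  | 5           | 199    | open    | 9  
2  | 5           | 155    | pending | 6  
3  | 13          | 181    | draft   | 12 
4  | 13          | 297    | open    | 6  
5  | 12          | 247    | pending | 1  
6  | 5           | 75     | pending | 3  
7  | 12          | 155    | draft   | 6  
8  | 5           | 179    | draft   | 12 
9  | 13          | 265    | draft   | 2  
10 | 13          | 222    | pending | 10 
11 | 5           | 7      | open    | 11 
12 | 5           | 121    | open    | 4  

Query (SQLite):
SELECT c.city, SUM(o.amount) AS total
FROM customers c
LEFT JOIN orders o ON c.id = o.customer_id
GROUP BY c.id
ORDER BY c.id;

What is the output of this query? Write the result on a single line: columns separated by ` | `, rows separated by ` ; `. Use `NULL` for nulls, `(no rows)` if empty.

LEFT JOIN keeps every customers row; unmatched ones get NULL for orders columns.
Group by customers.id and compute SUM(o.amount). SUM over an all-NULL group is NULL.
  5: ids {1, 2, 6, 8, 11, 12} → SUM(o.amount)=736
  8: ids {—} → SUM(o.amount)=NULL
  12: ids {5, 7} → SUM(o.amount)=402
  13: ids {3, 4, 9, 10} → SUM(o.amount)=965

Quito | 736 ; Delhi | NULL ; Seoul | 402 ; Jaipur | 965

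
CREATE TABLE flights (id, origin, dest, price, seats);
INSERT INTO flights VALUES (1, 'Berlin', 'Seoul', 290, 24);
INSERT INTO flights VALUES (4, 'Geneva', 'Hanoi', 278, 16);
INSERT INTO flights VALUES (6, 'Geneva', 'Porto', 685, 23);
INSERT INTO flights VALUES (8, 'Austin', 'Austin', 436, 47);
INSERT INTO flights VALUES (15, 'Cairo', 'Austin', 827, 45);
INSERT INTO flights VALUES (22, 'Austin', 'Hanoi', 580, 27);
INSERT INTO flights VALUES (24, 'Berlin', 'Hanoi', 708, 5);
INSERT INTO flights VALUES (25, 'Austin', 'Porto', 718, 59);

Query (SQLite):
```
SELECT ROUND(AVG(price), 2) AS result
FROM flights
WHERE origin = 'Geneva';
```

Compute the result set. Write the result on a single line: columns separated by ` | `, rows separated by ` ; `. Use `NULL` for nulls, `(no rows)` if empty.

Rows where origin='Geneva' → price values: [278, 685].
AVG = 963 / 2 (rounded to 2 dp).

481.5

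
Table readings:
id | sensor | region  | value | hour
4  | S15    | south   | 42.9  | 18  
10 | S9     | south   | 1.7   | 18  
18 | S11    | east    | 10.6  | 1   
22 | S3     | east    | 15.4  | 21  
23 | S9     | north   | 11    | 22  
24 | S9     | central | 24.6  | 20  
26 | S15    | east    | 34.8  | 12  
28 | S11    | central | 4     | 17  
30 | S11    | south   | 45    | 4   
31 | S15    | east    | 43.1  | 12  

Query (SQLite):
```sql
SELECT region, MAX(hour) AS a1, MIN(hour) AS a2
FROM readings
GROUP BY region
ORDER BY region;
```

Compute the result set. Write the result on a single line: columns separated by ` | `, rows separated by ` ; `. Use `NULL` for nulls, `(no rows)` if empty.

Group readings by region.
Per group compute: MAX(hour), MIN(hour).
  central: ids {24, 28} → MAX(hour)=20, MIN(hour)=17
  east: ids {18, 22, 26, 31} → MAX(hour)=21, MIN(hour)=1
  north: ids {23} → MAX(hour)=22, MIN(hour)=22
  south: ids {4, 10, 30} → MAX(hour)=18, MIN(hour)=4

central | 20 | 17 ; east | 21 | 1 ; north | 22 | 22 ; south | 18 | 4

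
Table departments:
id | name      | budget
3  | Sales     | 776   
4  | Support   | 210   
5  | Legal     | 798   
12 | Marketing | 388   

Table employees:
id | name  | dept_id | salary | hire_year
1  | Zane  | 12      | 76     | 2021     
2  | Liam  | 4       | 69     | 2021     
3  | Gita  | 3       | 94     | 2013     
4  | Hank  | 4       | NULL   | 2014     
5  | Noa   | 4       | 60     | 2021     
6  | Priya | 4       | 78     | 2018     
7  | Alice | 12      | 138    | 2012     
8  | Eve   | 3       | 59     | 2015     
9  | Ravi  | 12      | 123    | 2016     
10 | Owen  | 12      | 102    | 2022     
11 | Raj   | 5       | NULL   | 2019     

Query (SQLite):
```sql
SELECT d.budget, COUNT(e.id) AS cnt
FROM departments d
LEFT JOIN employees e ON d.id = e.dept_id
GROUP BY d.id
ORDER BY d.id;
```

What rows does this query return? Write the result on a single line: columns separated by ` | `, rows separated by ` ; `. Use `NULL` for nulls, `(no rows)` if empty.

776 | 2 ; 210 | 4 ; 798 | 1 ; 388 | 4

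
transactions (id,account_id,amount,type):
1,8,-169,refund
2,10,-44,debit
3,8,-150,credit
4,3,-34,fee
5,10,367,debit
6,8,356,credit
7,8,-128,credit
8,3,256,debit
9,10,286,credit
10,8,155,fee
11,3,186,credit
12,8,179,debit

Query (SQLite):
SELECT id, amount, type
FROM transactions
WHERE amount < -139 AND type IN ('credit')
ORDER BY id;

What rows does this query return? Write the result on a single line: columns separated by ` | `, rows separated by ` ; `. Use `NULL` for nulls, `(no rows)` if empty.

3 | -150 | credit

amount < -139: ids {1, 3}
type IN ('credit'): ids {3, 6, 7, 9, 11}
Combine with AND.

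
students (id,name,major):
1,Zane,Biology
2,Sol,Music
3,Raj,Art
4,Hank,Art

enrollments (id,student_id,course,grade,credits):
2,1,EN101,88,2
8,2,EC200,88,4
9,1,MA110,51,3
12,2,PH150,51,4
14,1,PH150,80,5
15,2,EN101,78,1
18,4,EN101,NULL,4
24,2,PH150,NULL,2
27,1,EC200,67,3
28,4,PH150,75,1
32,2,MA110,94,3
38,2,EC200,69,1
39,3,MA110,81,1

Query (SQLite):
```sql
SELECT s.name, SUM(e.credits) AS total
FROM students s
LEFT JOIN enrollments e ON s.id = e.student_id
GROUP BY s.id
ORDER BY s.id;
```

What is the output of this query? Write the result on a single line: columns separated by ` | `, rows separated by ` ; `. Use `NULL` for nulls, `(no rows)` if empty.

Zane | 13 ; Sol | 15 ; Raj | 1 ; Hank | 5

LEFT JOIN keeps every students row; unmatched ones get NULL for enrollments columns.
Group by students.id and compute SUM(e.credits). SUM over an all-NULL group is NULL.
  1: ids {2, 9, 14, 27} → SUM(e.credits)=13
  2: ids {8, 12, 15, 24, 32, 38} → SUM(e.credits)=15
  3: ids {39} → SUM(e.credits)=1
  4: ids {18, 28} → SUM(e.credits)=5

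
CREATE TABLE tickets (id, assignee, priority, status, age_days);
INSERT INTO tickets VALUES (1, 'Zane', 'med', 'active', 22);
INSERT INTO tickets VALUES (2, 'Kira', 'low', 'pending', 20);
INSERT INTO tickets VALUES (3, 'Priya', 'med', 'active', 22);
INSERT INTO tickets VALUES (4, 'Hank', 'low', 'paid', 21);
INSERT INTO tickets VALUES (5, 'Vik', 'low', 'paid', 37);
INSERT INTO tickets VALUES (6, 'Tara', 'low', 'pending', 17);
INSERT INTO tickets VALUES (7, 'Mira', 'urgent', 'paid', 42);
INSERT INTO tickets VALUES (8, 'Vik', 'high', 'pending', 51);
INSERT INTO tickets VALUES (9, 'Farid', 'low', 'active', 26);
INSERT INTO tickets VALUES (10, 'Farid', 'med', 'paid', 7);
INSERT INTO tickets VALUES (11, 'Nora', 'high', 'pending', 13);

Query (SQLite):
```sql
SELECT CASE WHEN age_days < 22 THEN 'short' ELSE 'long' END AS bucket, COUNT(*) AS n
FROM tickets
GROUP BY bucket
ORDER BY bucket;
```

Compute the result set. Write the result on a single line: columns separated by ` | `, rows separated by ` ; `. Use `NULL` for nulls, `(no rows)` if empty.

Bucket rows by age_days < 22 → 'short' else 'long'; count each bucket.

long | 6 ; short | 5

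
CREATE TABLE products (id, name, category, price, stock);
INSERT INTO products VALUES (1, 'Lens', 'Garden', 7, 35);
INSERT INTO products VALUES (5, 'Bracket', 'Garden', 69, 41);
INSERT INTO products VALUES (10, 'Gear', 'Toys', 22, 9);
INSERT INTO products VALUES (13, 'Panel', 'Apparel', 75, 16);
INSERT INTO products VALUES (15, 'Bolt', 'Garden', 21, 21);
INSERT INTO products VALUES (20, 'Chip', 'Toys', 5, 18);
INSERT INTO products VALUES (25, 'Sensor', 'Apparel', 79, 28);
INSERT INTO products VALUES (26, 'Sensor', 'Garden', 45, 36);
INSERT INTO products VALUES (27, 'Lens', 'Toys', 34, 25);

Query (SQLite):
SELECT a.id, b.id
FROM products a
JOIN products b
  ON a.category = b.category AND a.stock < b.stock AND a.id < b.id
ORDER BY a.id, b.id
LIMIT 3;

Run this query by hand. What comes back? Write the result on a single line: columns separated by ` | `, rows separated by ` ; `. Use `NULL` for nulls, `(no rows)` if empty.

1 | 5 ; 1 | 26 ; 10 | 20

Pairs (a,b) with same category, a.stock < b.stock, a.id < b.id.
category groups: Apparel:{13,25} Garden:{1,5,15,26} Toys:{10,20,27}
Ordered by (a.id, b.id); first 3.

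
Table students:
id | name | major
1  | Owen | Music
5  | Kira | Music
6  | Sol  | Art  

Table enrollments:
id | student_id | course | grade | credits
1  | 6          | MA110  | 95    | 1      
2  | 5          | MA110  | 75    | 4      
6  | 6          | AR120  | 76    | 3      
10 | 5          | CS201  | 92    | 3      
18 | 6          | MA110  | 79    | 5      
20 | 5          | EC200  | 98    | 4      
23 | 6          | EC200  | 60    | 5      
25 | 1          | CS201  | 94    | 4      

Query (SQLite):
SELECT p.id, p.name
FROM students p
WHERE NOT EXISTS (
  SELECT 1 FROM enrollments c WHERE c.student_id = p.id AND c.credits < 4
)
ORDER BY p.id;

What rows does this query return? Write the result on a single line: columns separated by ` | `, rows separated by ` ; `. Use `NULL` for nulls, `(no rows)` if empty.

For each students row, check whether any enrollments with matching student_id has credits < 4.
Keep rows where that is false.

1 | Owen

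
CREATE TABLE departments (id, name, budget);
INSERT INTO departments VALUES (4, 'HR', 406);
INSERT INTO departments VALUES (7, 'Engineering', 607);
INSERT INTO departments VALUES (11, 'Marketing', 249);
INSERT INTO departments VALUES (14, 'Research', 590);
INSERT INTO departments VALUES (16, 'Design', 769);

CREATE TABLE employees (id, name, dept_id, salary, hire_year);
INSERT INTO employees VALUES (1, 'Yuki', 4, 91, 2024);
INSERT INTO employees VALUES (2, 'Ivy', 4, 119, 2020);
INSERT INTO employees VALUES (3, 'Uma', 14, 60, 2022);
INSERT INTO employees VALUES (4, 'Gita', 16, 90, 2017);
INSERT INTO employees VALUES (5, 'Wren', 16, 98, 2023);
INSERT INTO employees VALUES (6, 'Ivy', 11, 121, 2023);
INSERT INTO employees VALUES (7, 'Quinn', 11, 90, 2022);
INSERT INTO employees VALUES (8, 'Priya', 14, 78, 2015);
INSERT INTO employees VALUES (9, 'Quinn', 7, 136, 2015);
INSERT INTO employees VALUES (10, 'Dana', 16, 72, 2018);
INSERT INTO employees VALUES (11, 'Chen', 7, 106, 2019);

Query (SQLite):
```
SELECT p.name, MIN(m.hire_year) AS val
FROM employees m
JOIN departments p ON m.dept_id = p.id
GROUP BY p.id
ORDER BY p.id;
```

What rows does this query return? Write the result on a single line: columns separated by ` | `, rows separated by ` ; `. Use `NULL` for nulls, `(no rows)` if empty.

Join each employees row to its departments via dept_id.
Group joined rows by departments.id; compute MIN(m.hire_year) per group.
  4: ids {1, 2} → MIN(m.hire_year)=2020
  7: ids {9, 11} → MIN(m.hire_year)=2015
  11: ids {6, 7} → MIN(m.hire_year)=2022
  14: ids {3, 8} → MIN(m.hire_year)=2015
  16: ids {4, 5, 10} → MIN(m.hire_year)=2017

HR | 2020 ; Engineering | 2015 ; Marketing | 2022 ; Research | 2015 ; Design | 2017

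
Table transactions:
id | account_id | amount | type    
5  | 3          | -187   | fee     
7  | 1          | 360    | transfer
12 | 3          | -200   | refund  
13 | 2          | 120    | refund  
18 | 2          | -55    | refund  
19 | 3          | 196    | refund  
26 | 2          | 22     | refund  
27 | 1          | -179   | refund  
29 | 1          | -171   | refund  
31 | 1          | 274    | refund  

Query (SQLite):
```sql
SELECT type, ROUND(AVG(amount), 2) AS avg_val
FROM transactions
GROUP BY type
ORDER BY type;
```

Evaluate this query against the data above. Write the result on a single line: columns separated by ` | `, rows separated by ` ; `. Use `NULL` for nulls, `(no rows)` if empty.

Partition transactions by type; compute ROUND(AVG(amount), 2) within each group.
  fee: ids {5} → ROUND(AVG(amount), 2)=-187
  refund: ids {12, 13, 18, 19, 26, 27, 29, 31} → ROUND(AVG(amount), 2)=0.88
  transfer: ids {7} → ROUND(AVG(amount), 2)=360

fee | -187 ; refund | 0.88 ; transfer | 360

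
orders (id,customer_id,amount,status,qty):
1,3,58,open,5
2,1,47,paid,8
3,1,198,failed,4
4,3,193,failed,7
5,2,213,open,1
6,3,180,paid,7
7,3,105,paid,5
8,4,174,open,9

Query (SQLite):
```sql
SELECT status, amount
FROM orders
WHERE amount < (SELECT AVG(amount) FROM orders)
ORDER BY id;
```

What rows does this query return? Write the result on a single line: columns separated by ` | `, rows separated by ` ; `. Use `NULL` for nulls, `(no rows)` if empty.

Scalar subquery: AVG(amount) over all orders rows = 146.0.
Keep rows where amount < that value.

open | 58 ; paid | 47 ; paid | 105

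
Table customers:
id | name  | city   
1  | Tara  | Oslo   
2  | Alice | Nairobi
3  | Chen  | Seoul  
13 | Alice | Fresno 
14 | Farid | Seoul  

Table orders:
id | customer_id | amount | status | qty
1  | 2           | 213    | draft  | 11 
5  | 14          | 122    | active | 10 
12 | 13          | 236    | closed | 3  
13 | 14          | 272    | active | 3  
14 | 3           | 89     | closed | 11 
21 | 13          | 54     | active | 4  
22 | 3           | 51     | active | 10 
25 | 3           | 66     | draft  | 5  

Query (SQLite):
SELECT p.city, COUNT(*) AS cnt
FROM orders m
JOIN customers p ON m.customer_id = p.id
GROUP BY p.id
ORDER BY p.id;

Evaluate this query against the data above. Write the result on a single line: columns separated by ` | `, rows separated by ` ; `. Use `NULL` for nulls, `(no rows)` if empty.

Join each orders row to its customers via customer_id.
Group joined rows by customers.id; compute COUNT(*) per group.
  2: ids {1} → COUNT(*)=1
  3: ids {14, 22, 25} → COUNT(*)=3
  13: ids {12, 21} → COUNT(*)=2
  14: ids {5, 13} → COUNT(*)=2

Nairobi | 1 ; Seoul | 3 ; Fresno | 2 ; Seoul | 2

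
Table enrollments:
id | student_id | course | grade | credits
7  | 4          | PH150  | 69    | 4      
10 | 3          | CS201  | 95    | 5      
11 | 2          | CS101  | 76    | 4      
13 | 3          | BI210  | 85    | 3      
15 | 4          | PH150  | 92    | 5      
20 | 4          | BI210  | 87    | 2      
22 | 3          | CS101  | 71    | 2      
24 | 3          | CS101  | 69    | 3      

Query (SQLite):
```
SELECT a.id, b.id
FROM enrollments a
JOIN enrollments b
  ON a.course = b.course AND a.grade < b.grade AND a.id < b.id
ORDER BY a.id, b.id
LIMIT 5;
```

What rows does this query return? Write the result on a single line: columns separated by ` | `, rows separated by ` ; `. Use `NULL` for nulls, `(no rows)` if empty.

7 | 15 ; 13 | 20

Pairs (a,b) with same course, a.grade < b.grade, a.id < b.id.
course groups: BI210:{13,20} CS101:{11,22,24} CS201:{10} PH150:{7,15}
Ordered by (a.id, b.id); first 5.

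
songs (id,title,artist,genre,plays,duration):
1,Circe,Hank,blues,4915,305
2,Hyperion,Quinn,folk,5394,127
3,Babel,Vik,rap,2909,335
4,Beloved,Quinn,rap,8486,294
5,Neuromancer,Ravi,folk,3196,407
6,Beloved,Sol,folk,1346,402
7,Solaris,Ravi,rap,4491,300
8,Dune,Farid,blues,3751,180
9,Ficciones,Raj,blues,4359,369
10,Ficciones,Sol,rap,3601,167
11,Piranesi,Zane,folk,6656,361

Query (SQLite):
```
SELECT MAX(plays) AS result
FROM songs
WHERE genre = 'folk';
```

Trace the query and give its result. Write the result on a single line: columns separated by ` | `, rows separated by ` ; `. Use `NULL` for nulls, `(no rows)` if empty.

Rows where genre='folk' → plays values: [5394, 3196, 1346, 6656].
MAX of non-NULL values = 6656.

6656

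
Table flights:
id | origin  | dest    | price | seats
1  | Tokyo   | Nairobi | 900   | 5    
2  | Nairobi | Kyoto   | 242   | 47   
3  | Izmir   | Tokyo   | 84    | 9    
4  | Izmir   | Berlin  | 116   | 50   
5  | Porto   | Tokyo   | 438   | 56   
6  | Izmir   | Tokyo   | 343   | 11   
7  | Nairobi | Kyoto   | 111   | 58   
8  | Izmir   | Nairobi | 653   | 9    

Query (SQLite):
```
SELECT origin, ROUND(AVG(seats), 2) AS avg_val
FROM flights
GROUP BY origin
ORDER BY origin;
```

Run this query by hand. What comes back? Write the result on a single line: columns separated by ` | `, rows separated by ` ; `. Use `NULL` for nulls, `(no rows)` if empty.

Partition flights by origin; compute ROUND(AVG(seats), 2) within each group.
  Izmir: ids {3, 4, 6, 8} → ROUND(AVG(seats), 2)=19.75
  Nairobi: ids {2, 7} → ROUND(AVG(seats), 2)=52.5
  Porto: ids {5} → ROUND(AVG(seats), 2)=56
  Tokyo: ids {1} → ROUND(AVG(seats), 2)=5

Izmir | 19.75 ; Nairobi | 52.5 ; Porto | 56 ; Tokyo | 5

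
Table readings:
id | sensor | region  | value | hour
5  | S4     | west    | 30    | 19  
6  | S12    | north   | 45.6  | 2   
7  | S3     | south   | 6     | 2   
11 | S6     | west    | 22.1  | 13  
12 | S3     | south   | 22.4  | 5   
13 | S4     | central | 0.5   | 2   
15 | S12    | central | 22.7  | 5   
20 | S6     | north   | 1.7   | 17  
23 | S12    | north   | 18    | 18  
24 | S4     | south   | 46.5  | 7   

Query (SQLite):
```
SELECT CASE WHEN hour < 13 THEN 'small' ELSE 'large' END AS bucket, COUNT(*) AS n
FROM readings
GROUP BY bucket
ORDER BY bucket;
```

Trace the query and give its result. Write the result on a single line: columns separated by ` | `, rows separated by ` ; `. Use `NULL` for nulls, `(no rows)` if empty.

large | 4 ; small | 6

Bucket rows by hour < 13 → 'small' else 'large'; count each bucket.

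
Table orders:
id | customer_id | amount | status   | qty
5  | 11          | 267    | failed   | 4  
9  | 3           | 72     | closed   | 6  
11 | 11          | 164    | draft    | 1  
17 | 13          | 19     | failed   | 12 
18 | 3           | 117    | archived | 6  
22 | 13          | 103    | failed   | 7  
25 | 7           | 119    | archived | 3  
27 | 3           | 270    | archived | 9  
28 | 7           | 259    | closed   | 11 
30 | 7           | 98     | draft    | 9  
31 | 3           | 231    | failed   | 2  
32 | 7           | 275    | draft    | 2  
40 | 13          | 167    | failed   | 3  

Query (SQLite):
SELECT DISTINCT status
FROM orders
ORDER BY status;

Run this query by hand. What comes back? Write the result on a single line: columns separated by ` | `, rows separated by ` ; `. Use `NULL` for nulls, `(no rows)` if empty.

archived ; closed ; draft ; failed

Collect distinct status values from orders.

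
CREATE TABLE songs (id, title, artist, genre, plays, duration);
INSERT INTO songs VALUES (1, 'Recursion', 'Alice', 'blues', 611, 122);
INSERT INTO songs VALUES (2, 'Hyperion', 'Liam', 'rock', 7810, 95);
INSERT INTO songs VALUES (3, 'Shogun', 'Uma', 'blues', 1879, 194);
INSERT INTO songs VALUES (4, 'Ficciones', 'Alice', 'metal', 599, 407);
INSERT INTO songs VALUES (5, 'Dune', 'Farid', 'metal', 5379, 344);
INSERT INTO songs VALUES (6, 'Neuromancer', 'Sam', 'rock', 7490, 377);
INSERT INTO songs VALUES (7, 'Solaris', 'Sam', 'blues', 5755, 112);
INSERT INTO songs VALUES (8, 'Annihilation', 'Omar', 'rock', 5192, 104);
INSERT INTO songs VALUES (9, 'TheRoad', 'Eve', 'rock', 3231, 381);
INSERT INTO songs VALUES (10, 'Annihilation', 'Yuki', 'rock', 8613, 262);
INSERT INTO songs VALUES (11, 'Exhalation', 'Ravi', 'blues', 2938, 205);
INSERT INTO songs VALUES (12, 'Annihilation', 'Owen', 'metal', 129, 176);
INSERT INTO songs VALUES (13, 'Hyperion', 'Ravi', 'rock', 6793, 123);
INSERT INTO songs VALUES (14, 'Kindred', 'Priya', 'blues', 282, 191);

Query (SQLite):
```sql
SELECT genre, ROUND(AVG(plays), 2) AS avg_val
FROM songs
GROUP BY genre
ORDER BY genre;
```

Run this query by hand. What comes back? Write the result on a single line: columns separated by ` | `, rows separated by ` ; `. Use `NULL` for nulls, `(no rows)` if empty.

blues | 2293 ; metal | 2035.67 ; rock | 6521.5

Partition songs by genre; compute ROUND(AVG(plays), 2) within each group.
  blues: ids {1, 3, 7, 11, 14} → ROUND(AVG(plays), 2)=2293
  metal: ids {4, 5, 12} → ROUND(AVG(plays), 2)=2035.67
  rock: ids {2, 6, 8, 9, 10, 13} → ROUND(AVG(plays), 2)=6521.5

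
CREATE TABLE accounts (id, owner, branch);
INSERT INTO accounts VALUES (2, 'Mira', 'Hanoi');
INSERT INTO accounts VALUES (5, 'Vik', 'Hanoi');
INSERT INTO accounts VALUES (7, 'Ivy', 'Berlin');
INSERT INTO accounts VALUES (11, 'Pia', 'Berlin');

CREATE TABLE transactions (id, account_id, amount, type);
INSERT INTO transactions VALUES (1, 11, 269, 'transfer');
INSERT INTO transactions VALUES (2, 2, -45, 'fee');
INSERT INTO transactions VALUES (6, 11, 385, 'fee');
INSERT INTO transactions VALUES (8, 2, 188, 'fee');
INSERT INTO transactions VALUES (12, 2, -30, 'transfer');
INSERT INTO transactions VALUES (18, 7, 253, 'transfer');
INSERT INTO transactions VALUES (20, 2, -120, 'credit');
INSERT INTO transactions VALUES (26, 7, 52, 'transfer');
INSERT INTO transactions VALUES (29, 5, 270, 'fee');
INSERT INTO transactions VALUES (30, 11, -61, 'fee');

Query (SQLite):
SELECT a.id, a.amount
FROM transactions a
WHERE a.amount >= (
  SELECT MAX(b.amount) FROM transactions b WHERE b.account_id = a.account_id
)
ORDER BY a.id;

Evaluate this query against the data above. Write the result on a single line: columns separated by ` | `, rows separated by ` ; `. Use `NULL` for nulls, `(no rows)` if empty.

6 | 385 ; 8 | 188 ; 18 | 253 ; 29 | 270

For each transactions row a, compute MAX(amount) over rows sharing a.account_id.
Keep row a if a.amount >= that per-group MAX.
  account_id=2: MAX(amount) = 188
  account_id=5: MAX(amount) = 270
  account_id=7: MAX(amount) = 253
  account_id=11: MAX(amount) = 385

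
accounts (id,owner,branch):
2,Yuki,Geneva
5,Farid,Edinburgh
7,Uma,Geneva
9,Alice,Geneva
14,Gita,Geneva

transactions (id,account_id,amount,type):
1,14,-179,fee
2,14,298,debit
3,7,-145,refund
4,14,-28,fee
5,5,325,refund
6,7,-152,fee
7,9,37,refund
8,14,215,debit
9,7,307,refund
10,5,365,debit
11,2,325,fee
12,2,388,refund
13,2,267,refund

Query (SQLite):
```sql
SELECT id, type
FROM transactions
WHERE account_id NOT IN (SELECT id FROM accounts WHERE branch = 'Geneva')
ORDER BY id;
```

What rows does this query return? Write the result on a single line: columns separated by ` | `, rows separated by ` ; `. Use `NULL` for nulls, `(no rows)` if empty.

5 | refund ; 10 | debit

Inner query: accounts.id where branch = 'Geneva'.
Outer: keep transactions rows whose account_id is not in that set.
Inner query → {2, 7, 9, 14}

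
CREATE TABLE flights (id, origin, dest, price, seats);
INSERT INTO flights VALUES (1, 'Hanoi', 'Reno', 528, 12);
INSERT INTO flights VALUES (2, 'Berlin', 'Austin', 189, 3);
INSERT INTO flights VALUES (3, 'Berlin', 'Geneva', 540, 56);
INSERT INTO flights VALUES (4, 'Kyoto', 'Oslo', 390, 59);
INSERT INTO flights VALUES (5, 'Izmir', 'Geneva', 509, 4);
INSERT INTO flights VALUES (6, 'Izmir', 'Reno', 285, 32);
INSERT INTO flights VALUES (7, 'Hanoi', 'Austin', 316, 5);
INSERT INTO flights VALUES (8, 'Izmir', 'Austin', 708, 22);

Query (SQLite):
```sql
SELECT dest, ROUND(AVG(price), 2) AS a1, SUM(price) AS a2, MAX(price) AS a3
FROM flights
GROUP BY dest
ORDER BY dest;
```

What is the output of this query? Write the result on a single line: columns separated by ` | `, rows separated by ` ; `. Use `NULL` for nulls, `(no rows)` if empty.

Austin | 404.33 | 1213 | 708 ; Geneva | 524.5 | 1049 | 540 ; Oslo | 390 | 390 | 390 ; Reno | 406.5 | 813 | 528

Group flights by dest.
Per group compute: ROUND(AVG(price), 2), SUM(price), MAX(price).
  Austin: ids {2, 7, 8} → ROUND(AVG(price), 2)=404.33, SUM(price)=1213, MAX(price)=708
  Geneva: ids {3, 5} → ROUND(AVG(price), 2)=524.5, SUM(price)=1049, MAX(price)=540
  Oslo: ids {4} → ROUND(AVG(price), 2)=390, SUM(price)=390, MAX(price)=390
  Reno: ids {1, 6} → ROUND(AVG(price), 2)=406.5, SUM(price)=813, MAX(price)=528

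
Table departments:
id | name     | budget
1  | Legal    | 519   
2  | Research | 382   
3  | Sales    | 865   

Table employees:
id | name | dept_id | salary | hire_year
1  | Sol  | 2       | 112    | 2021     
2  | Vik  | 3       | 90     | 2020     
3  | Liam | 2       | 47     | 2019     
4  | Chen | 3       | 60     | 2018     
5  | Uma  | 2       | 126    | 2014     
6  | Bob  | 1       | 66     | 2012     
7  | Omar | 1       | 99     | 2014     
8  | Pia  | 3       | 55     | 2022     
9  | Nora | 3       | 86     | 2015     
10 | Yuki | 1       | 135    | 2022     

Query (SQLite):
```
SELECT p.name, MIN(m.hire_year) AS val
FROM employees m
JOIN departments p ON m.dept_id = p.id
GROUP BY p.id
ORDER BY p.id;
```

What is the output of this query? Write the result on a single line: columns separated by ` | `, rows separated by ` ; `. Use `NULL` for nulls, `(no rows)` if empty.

Join each employees row to its departments via dept_id.
Group joined rows by departments.id; compute MIN(m.hire_year) per group.
  1: ids {6, 7, 10} → MIN(m.hire_year)=2012
  2: ids {1, 3, 5} → MIN(m.hire_year)=2014
  3: ids {2, 4, 8, 9} → MIN(m.hire_year)=2015

Legal | 2012 ; Research | 2014 ; Sales | 2015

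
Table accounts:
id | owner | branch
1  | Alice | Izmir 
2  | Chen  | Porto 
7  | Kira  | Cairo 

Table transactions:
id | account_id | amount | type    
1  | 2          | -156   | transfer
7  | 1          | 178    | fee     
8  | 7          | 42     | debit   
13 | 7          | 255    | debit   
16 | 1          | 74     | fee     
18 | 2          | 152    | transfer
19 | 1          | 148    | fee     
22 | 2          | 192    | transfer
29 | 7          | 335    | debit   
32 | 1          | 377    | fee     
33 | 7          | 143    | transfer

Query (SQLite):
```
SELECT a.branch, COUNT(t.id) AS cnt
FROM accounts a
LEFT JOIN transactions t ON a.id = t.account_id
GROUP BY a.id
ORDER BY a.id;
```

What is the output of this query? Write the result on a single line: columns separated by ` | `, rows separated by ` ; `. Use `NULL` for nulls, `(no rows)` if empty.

LEFT JOIN keeps every accounts row; unmatched ones get NULL for transactions columns.
Group by accounts.id and compute COUNT(t.id). COUNT(col) of an all-NULL group is 0.
  1: ids {7, 16, 19, 32} → COUNT(t.id)=4
  2: ids {1, 18, 22} → COUNT(t.id)=3
  7: ids {8, 13, 29, 33} → COUNT(t.id)=4

Izmir | 4 ; Porto | 3 ; Cairo | 4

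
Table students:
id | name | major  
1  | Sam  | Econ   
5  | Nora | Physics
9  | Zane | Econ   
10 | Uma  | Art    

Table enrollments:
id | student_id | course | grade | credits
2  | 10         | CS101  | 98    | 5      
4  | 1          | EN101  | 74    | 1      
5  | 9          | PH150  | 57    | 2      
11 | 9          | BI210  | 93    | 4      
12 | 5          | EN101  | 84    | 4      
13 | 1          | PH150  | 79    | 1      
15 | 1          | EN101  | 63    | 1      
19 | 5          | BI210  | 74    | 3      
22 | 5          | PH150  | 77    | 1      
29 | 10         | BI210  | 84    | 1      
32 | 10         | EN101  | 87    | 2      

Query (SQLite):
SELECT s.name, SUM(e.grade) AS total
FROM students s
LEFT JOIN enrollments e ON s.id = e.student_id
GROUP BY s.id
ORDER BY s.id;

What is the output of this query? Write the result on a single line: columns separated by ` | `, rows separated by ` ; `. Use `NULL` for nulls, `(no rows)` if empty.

LEFT JOIN keeps every students row; unmatched ones get NULL for enrollments columns.
Group by students.id and compute SUM(e.grade). SUM over an all-NULL group is NULL.
  1: ids {4, 13, 15} → SUM(e.grade)=216
  5: ids {12, 19, 22} → SUM(e.grade)=235
  9: ids {5, 11} → SUM(e.grade)=150
  10: ids {2, 29, 32} → SUM(e.grade)=269

Sam | 216 ; Nora | 235 ; Zane | 150 ; Uma | 269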